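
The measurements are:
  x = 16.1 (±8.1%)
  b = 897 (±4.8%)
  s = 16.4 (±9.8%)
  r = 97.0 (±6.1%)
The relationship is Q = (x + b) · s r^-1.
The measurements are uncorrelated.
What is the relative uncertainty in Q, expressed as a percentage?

12.5%

Let u = x + b = 913. δu = √(δx² + δb²) = √(1.70 + 1850) = 43.1, so δu/u = 0.0472.
Q is then a monomial in u, s, r:
δQ/Q = √((δu/u)² + (1·δs/s)² + (-1·δr/r)²) = √(0.00223 + 0.00960 + 0.00372) = 0.125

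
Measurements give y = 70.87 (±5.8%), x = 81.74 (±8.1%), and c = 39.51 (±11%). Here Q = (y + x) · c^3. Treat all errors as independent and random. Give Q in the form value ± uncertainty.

(9.412 ± 3.14) × 10^6

Let u = y + x = 152.6. δu = √(δy² + δx²) = √(16.9 + 43.8) = 7.79, so δu/u = 0.0511.
Q is then a monomial in u, c:
δQ/Q = √((δu/u)² + (3·δc/c)²) = √(0.00261 + 0.109) = 0.334
Q = 9.412e+06, so δQ = 0.334 × 9.412e+06 = 3.14e+06.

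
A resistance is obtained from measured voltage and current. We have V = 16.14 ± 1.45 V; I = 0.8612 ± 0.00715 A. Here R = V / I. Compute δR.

1.69 Ω

Each factor contributes (exponent × relative error)² to (δR/R)²:
  (1·δV/V)² = (1×0.0898)² = 0.00807;  (-1·δI/I)² = (-1×0.00830)² = 6.89e-05
δR/R = √(0.00814) = 0.0902
R = 18.74 Ω, so δR = 0.0902 × 18.74 = 1.69 Ω.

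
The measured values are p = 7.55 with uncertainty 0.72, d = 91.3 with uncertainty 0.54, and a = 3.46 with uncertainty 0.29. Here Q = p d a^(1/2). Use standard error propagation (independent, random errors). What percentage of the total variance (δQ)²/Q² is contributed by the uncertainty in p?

83.5%

(δQ/Q)² = (1·δp/p)² + (1·δd/d)² + (½·δa/a)²
  p term: (1×0.0954)² = 0.00909
  d term: (1×0.00591)² = 3.5e-05
  a term: (0.5×0.0838)² = 0.00176
Total = 0.0109. Share from p = 0.00909/0.0109 = 0.835.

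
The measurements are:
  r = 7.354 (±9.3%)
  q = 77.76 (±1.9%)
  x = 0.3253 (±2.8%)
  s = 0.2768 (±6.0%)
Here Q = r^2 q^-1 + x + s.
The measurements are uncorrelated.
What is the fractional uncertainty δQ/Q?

0.101

Let p = r^2·q^-1 = 0.6955. δp/p = √((2·δr/r)² + (-1·δq/q)²) = √(0.0346 + 0.000361) = 0.187, so δp = 0.130.
Q = p + x + s: δQ = √(δp² + δx² + δs²) = √(0.0169 + 8.3e-05 + 0.000276) = 0.131
Q = 1.298, so δQ/Q = 0.131/1.298 = 0.101.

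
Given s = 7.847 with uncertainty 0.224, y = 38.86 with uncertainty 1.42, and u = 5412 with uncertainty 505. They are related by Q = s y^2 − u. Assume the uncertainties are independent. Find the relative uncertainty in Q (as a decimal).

0.164

Let p = s·y^2 = 11850. δp/p = √((1·δs/s)² + (2·δy/y)²) = √(0.000815 + 0.00534) = 0.0785, so δp = 930.
Q = p − u: δQ = √(δp² + δu²) = √(8.64e+05 + 2.55e+05) = 1060
Q = 6438, so δQ/Q = 1060/6438 = 0.164.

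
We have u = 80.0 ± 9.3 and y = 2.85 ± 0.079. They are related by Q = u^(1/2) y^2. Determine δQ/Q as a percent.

Since Q is a product/quotient, work with relative uncertainties:
  (½·δu/u)² = (0.5×0.116)² = 0.00338;  (2·δy/y)² = (2×0.0277)² = 0.00307
δQ/Q = √(0.00645) = 0.0803

8.03%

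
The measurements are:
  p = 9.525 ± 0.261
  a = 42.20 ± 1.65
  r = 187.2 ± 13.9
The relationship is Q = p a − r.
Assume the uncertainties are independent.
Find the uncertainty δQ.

23.7

Let w = p·a = 402.0. δw/w = √((1·δp/p)² + (1·δa/a)²) = √(0.000751 + 0.00153) = 0.0477, so δw = 19.2.
Q = w − r: δQ = √(δw² + δr²) = √(368 + 193) = 23.7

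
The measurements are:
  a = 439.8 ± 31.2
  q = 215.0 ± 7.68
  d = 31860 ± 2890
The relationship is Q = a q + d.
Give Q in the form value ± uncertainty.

Let p = a·q = 94560. δp/p = √((1·δa/a)² + (1·δq/q)²) = √(0.00503 + 0.00128) = 0.0794, so δp = 7510.
Q = p + d: δQ = √(δp² + δd²) = √(5.64e+07 + 8.35e+06) = 8050
Q = 126400.

126400 ± 8050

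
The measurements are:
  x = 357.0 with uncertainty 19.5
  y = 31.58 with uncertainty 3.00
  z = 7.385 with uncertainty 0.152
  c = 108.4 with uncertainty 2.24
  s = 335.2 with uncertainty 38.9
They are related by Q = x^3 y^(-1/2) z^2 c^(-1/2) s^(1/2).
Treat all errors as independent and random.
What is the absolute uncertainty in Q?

Since Q is a product/quotient, work with relative uncertainties:
  (3·δx/x)² = (3×0.0546)² = 0.0269;  (−½·δy/y)² = (-0.5×0.0950)² = 0.00226;  (2·δz/z)² = (2×0.0206)² = 0.00169;  (−½·δc/c)² = (-0.5×0.0207)² = 0.000107;  (½·δs/s)² = (0.5×0.116)² = 0.00337
δQ/Q = √(0.0343) = 0.185
Q = 7.765e+08, so δQ = 0.185 × 7.765e+08 = 1.44e+08.

1.44e+08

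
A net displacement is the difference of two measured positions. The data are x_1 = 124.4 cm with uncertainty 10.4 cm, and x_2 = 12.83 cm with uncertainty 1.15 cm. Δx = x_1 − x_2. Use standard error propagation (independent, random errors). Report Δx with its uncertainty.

111.6 ± 10.5 cm

Each term contributes (cᵢ δxᵢ)² to (δΔx)²:
  (δx_1)² = 108;  (δx_2)² = 1.32
δΔx = √(109) = 10.5 cm
Δx = 111.6 cm.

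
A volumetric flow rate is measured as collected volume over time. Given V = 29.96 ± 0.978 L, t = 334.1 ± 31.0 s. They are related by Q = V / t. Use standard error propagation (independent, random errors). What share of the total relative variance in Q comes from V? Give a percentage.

(δQ/Q)² = (1·δV/V)² + (-1·δt/t)²
  V term: (1×0.0326)² = 0.00107
  t term: (-1×0.0928)² = 0.00861
Total = 0.00967. Share from V = 0.00107/0.00967 = 0.110.

11.0%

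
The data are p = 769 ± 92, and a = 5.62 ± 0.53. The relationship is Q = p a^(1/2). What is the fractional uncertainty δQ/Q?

0.129

Q is a product of powers, so relative uncertainties combine in quadrature:
  (1·δp/p)² = (1×0.120)² = 0.0143;  (½·δa/a)² = (0.5×0.0943)² = 0.00222
δQ/Q = √(0.0165) = 0.129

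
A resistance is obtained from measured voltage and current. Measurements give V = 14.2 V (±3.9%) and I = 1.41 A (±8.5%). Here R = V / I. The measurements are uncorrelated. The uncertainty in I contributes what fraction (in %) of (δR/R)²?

82.6%

(δR/R)² = (1·δV/V)² + (-1·δI/I)²
  V term: (1×0.0390)² = 0.00152
  I term: (-1×0.0850)² = 0.00723
Total = 0.00875. Share from I = 0.00723/0.00875 = 0.826.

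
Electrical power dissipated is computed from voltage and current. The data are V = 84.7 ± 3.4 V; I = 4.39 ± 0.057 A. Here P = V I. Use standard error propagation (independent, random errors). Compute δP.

For a monomial P ∝ V, I, fractional errors add in quadrature:
  (1·δV/V)² = (1×0.0401)² = 0.00161;  (1·δI/I)² = (1×0.0130)² = 0.000169
δP/P = √(0.00178) = 0.0422
P = 372 W, so δP = 0.0422 × 372 = 15.7 W.

15.7 W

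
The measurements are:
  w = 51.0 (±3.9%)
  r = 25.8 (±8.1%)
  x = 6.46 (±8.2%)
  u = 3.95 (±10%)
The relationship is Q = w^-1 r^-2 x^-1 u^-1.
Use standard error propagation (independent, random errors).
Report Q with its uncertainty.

(1.15 ± 0.243) × 10^-6

Q is a product of powers, so relative uncertainties combine in quadrature:
  (-1·δw/w)² = (-1×0.0390)² = 0.00152;  (-2·δr/r)² = (-2×0.0810)² = 0.0262;  (-1·δx/x)² = (-1×0.0820)² = 0.00672;  (-1·δu/u)² = (-1×0.100)² = 0.0100
δQ/Q = √(0.0445) = 0.211
Q = 1.15e-06, so δQ = 0.211 × 1.15e-06 = 2.43e-07.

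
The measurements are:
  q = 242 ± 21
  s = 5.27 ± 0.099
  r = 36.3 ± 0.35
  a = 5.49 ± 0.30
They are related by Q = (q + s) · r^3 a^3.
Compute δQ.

Let u = q + s = 247. δu = √(δq² + δs²) = √(441 + 0.00980) = 21.0, so δu/u = 0.0849.
Q is then a monomial in u, r, a:
δQ/Q = √((δu/u)² + (3·δr/r)² + (3·δa/a)²) = √(0.00721 + 0.000837 + 0.0269) = 0.187
Q = 1.96e+09, so δQ = 0.187 × 1.96e+09 = 3.66e+08.

3.66e+08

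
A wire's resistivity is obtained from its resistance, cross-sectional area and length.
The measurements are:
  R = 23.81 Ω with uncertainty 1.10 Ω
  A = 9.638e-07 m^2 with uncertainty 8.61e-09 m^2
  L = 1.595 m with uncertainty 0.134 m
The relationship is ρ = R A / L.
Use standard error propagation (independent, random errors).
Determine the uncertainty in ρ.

For a monomial ρ ∝ R, A, L^-1, fractional errors add in quadrature:
  (1·δR/R)² = (1×0.0462)² = 0.00213;  (1·δA/A)² = (1×0.00893)² = 7.98e-05;  (-1·δL/L)² = (-1×0.0840)² = 0.00706
δρ/ρ = √(0.00927) = 0.0963
ρ = 1.439e-05 Ω·m, so δρ = 0.0963 × 1.439e-05 = 1.39e-06 Ω·m.

1.39e-06 Ω·m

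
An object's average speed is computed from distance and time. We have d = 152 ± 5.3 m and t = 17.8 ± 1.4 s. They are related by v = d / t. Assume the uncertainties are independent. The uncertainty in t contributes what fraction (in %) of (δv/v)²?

83.6%

(δv/v)² = (1·δd/d)² + (-1·δt/t)²
  d term: (1×0.0349)² = 0.00122
  t term: (-1×0.0787)² = 0.00619
Total = 0.00740. Share from t = 0.00619/0.00740 = 0.836.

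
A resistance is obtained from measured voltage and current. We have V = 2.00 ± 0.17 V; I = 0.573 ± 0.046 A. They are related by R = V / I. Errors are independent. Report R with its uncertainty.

3.49 ± 0.408 Ω

Since R is a product/quotient, work with relative uncertainties:
  (1·δV/V)² = (1×0.0850)² = 0.00723;  (-1·δI/I)² = (-1×0.0803)² = 0.00644
δR/R = √(0.0137) = 0.117
R = 3.49 Ω, so δR = 0.117 × 3.49 = 0.408 Ω.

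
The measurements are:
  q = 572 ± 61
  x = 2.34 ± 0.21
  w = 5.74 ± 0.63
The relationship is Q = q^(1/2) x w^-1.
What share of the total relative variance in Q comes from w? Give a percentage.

52.5%

(δQ/Q)² = (½·δq/q)² + (1·δx/x)² + (-1·δw/w)²
  q term: (0.5×0.107)² = 0.00284
  x term: (1×0.0897)² = 0.00805
  w term: (-1×0.110)² = 0.0120
Total = 0.0229. Share from w = 0.0120/0.0229 = 0.525.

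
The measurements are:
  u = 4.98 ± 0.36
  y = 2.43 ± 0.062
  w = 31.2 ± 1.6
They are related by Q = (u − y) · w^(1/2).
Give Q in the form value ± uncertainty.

Let h = u − y = 2.55. δh = √(δu² + δy²) = √(0.130 + 0.00384) = 0.365, so δh/h = 0.143.
Q is then a monomial in h, w:
δQ/Q = √((δh/h)² + (½·δw/w)²) = √(0.0205 + 0.000657) = 0.146
Q = 14.2, so δQ = 0.146 × 14.2 = 2.07.

14.2 ± 2.07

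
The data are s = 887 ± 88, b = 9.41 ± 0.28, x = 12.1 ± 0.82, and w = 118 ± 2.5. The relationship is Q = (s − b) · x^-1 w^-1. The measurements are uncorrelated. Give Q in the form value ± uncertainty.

0.615 ± 0.0755

Let u = s − b = 878. δu = √(δs² + δb²) = √(7740 + 0.0784) = 88.0, so δu/u = 0.100.
Q is then a monomial in u, x, w:
δQ/Q = √((δu/u)² + (-1·δx/x)² + (-1·δw/w)²) = √(0.0101 + 0.00459 + 0.000449) = 0.123
Q = 0.615, so δQ = 0.123 × 0.615 = 0.0755.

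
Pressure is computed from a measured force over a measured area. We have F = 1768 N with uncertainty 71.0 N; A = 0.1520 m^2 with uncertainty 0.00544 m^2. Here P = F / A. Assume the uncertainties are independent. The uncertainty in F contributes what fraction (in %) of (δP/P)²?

(δP/P)² = (1·δF/F)² + (-1·δA/A)²
  F term: (1×0.0402)² = 0.00161
  A term: (-1×0.0358)² = 0.00128
Total = 0.00289. Share from F = 0.00161/0.00289 = 0.557.

55.7%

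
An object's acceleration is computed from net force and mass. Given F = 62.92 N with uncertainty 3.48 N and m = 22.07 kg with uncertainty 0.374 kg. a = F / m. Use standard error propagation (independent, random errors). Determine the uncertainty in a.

a is a product of powers, so relative uncertainties combine in quadrature:
  (1·δF/F)² = (1×0.0553)² = 0.00306;  (-1·δm/m)² = (-1×0.0169)² = 0.000287
δa/a = √(0.00335) = 0.0578
a = 2.851 m/s^2, so δa = 0.0578 × 2.851 = 0.165 m/s^2.

0.165 m/s^2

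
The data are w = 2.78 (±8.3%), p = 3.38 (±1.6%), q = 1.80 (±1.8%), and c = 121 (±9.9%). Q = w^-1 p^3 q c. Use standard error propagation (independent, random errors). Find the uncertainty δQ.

420

Q is a product of powers, so relative uncertainties combine in quadrature:
  (-1·δw/w)² = (-1×0.0830)² = 0.00689;  (3·δp/p)² = (3×0.0160)² = 0.00230;  (1·δq/q)² = (1×0.0180)² = 0.000324;  (1·δc/c)² = (1×0.0990)² = 0.00980
δQ/Q = √(0.0193) = 0.139
Q = 3030, so δQ = 0.139 × 3030 = 420.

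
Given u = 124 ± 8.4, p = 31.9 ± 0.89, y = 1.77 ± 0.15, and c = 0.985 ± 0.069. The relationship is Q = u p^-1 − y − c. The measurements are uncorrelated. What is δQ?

Let w = u·p^-1 = 3.89. δw/w = √((1·δu/u)² + (-1·δp/p)²) = √(0.00459 + 0.000778) = 0.0733, so δw = 0.285.
Q = w − y − c: δQ = √(δw² + δy² + δc²) = √(0.0811 + 0.0225 + 0.00476) = 0.329

0.329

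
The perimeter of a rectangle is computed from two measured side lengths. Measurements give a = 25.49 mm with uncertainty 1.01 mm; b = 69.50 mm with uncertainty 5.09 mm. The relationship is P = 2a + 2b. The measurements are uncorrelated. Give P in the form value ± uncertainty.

190.0 ± 10.4 mm

Sums and differences: (δP)² = Σ (cᵢ δxᵢ)².
  (2·δa)² = 4.08;  (2·δb)² = 104
δP = √(108) = 10.4 mm
P = 190.0 mm.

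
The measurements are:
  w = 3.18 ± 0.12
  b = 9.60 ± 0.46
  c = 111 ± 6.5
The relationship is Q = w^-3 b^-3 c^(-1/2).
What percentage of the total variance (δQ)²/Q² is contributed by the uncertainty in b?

(δQ/Q)² = (-3·δw/w)² + (-3·δb/b)² + (−½·δc/c)²
  w term: (-3×0.0377)² = 0.0128
  b term: (-3×0.0479)² = 0.0207
  c term: (-0.5×0.0586)² = 0.000857
Total = 0.0343. Share from b = 0.0207/0.0343 = 0.602.

60.2%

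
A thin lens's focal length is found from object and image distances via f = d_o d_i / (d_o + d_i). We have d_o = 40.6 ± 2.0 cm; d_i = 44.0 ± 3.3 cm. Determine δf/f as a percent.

∂f/∂d_o = (d_i/(d_o+d_i))² = 0.270;  ∂f/∂d_i = (d_o/(d_o+d_i))² = 0.230
δf = √((∂f/∂d_o · δd_o)² + (∂f/∂d_i · δd_i)²) = √(0.293 + 0.578) = 0.933 cm
f = 21.1 cm, so δf/f = 0.933/21.1 = 0.0442.

4.42%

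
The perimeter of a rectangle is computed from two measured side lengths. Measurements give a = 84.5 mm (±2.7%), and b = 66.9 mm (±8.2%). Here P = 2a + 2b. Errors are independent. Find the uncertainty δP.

11.9 mm

For a sum/difference, combine absolute errors in quadrature:
  (2·δa)² = 20.8;  (2·δb)² = 120
δP = √(141) = 11.9 mm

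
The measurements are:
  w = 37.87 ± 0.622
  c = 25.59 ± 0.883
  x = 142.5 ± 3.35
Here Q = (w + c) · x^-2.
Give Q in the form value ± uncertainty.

0.003125 ± 0.000156

Let u = w + c = 63.46. δu = √(δw² + δc²) = √(0.387 + 0.780) = 1.08, so δu/u = 0.0170.
Q is then a monomial in u, x:
δQ/Q = √((δu/u)² + (-2·δx/x)²) = √(0.000290 + 0.00221) = 0.0500
Q = 0.003125, so δQ = 0.0500 × 0.003125 = 0.000156.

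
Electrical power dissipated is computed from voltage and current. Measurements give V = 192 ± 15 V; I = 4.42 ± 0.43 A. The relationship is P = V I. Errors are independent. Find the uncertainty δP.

Since P is a product/quotient, work with relative uncertainties:
  (1·δV/V)² = (1×0.0781)² = 0.00610;  (1·δI/I)² = (1×0.0973)² = 0.00946
δP/P = √(0.0156) = 0.125
P = 849 W, so δP = 0.125 × 849 = 106 W.

106 W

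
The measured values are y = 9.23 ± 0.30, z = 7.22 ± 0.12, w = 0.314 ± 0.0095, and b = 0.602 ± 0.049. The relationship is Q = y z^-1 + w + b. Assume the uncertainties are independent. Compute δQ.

0.0683

Let p = y·z^-1 = 1.28. δp/p = √((1·δy/y)² + (-1·δz/z)²) = √(0.00106 + 0.000276) = 0.0365, so δp = 0.0467.
Q = p + w + b: δQ = √(δp² + δw² + δb²) = √(0.00218 + 9.02e-05 + 0.00240) = 0.0683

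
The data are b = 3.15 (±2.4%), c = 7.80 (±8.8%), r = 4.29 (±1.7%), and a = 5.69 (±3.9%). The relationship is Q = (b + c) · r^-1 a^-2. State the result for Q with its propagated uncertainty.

Let u = b + c = 10.9. δu = √(δb² + δc²) = √(0.00572 + 0.471) = 0.691, so δu/u = 0.0631.
Q is then a monomial in u, r, a:
δQ/Q = √((δu/u)² + (-1·δr/r)² + (-2·δa/a)²) = √(0.00398 + 0.000289 + 0.00608) = 0.102
Q = 0.0788, so δQ = 0.102 × 0.0788 = 0.00802.

0.0788 ± 0.00802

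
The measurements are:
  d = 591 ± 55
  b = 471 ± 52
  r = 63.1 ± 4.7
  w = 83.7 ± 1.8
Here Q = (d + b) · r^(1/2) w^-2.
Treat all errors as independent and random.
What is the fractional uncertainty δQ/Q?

0.0912

Let u = d + b = 1060. δu = √(δd² + δb²) = √(3020 + 2700) = 75.7, so δu/u = 0.0713.
Q is then a monomial in u, r, w:
δQ/Q = √((δu/u)² + (½·δr/r)² + (-2·δw/w)²) = √(0.00508 + 0.00139 + 0.00185) = 0.0912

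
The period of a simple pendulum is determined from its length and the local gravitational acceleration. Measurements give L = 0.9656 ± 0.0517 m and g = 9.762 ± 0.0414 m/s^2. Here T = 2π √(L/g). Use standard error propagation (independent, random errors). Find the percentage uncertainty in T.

Relative error in a monomial: (δT/T)² = Σ (nᵢ · δxᵢ/xᵢ)².
  (½·δL/L)² = (0.5×0.0535)² = 0.000717;  (−½·δg/g)² = (-0.5×0.00424)² = 4.5e-06
δT/T = √(0.000721) = 0.0269

2.69%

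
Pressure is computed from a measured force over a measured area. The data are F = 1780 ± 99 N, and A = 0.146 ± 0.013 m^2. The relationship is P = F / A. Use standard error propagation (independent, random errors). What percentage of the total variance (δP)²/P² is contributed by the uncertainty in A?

71.9%

(δP/P)² = (1·δF/F)² + (-1·δA/A)²
  F term: (1×0.0556)² = 0.00309
  A term: (-1×0.0890)² = 0.00793
Total = 0.0110. Share from A = 0.00793/0.0110 = 0.719.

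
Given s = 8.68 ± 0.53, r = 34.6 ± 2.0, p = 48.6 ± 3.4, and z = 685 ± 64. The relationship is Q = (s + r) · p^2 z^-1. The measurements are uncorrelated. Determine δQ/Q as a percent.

Let u = s + r = 43.3. δu = √(δs² + δr²) = √(0.281 + 4.00) = 2.07, so δu/u = 0.0478.
Q is then a monomial in u, p, z:
δQ/Q = √((δu/u)² + (2·δp/p)² + (-1·δz/z)²) = √(0.00229 + 0.0196 + 0.00873) = 0.175

17.5%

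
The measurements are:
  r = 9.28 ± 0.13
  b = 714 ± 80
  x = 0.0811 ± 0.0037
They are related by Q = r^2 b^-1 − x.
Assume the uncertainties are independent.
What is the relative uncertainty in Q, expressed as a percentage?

Let p = r^2·b^-1 = 0.121. δp/p = √((2·δr/r)² + (-1·δb/b)²) = √(0.000785 + 0.0126) = 0.115, so δp = 0.0139.
Q = p − x: δQ = √(δp² + δx²) = √(0.000194 + 1.37e-05) = 0.0144
Q = 0.0395, so δQ/Q = 0.0144/0.0395 = 0.365.

36.5%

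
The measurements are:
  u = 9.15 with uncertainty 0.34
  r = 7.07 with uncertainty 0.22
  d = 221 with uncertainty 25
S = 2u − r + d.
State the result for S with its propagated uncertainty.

Sums and differences: (δS)² = Σ (cᵢ δxᵢ)².
  (2·δu)² = 0.462;  (δr)² = 0.0484;  (δd)² = 625
δS = √(626) = 25.0
S = 232.

232 ± 25.0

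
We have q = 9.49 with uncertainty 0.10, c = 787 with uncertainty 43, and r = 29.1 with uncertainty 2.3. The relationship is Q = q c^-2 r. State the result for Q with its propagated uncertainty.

Products/powers → add relative errors in quadrature, weighted by exponent:
  (1·δq/q)² = (1×0.0105)² = 0.000111;  (-2·δc/c)² = (-2×0.0546)² = 0.0119;  (1·δr/r)² = (1×0.0790)² = 0.00625
δQ/Q = √(0.0183) = 0.135
Q = 0.000446, so δQ = 0.135 × 0.000446 = 6.03e-05.

(4.46 ± 0.603) × 10^-4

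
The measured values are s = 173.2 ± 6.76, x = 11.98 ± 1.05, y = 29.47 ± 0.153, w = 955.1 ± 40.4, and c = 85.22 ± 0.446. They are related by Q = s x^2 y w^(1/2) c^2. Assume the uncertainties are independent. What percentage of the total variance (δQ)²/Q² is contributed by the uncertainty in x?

(δQ/Q)² = (1·δs/s)² + (2·δx/x)² + (1·δy/y)² + (½·δw/w)² + (2·δc/c)²
  s term: (1×0.0390)² = 0.00152
  x term: (2×0.0876)² = 0.0307
  y term: (1×0.00519)² = 2.7e-05
  w term: (0.5×0.0423)² = 0.000447
  c term: (2×0.00523)² = 0.000110
Total = 0.0328. Share from x = 0.0307/0.0328 = 0.936.

93.6%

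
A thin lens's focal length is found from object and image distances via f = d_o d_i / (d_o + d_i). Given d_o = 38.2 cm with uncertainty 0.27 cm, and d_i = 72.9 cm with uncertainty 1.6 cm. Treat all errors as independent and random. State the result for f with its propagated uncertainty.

∂f/∂d_o = (d_i/(d_o+d_i))² = 0.431;  ∂f/∂d_i = (d_o/(d_o+d_i))² = 0.118
δf = √((∂f/∂d_o · δd_o)² + (∂f/∂d_i · δd_i)²) = √(0.0135 + 0.0358) = 0.222 cm
f = 25.1 cm.

25.1 ± 0.222 cm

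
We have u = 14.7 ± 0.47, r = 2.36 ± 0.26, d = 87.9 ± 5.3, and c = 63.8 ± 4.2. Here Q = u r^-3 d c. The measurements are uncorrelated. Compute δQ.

Products/powers → add relative errors in quadrature, weighted by exponent:
  (1·δu/u)² = (1×0.0320)² = 0.00102;  (-3·δr/r)² = (-3×0.110)² = 0.109;  (1·δd/d)² = (1×0.0603)² = 0.00364;  (1·δc/c)² = (1×0.0658)² = 0.00433
δQ/Q = √(0.118) = 0.344
Q = 6270, so δQ = 0.344 × 6270 = 2160.

2160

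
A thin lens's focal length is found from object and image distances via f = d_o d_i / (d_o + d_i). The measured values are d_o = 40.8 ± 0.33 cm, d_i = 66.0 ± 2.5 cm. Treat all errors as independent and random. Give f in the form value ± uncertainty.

∂f/∂d_o = (d_i/(d_o+d_i))² = 0.382;  ∂f/∂d_i = (d_o/(d_o+d_i))² = 0.146
δf = √((∂f/∂d_o · δd_o)² + (∂f/∂d_i · δd_i)²) = √(0.0159 + 0.133) = 0.386 cm
f = 25.2 cm.

25.2 ± 0.386 cm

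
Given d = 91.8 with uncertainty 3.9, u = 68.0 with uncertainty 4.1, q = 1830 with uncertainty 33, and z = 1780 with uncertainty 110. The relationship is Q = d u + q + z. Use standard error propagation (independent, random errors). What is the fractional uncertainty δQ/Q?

0.0482

Let p = d·u = 6240. δp/p = √((1·δd/d)² + (1·δu/u)²) = √(0.00180 + 0.00364) = 0.0738, so δp = 460.
Q = p + q + z: δQ = √(δp² + δq² + δz²) = √(2.12e+05 + 1090 + 12100) = 475
Q = 9850, so δQ/Q = 475/9850 = 0.0482.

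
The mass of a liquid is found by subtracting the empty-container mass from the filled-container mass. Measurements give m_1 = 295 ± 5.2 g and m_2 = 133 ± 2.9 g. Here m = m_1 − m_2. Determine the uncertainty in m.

m is a linear combination, so absolute uncertainties add in quadrature:
  (δm_1)² = 27.0;  (δm_2)² = 8.41
δm = √(35.5) = 5.95 g

5.95 g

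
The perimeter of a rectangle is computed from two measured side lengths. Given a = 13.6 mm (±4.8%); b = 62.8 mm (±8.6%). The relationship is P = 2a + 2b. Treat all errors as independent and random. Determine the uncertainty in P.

For a sum/difference, combine absolute errors in quadrature:
  (2·δa)² = 1.70;  (2·δb)² = 117
δP = √(118) = 10.9 mm

10.9 mm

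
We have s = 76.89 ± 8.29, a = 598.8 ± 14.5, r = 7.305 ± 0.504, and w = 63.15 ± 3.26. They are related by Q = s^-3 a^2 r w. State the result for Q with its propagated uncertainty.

Q is a product of powers, so relative uncertainties combine in quadrature:
  (-3·δs/s)² = (-3×0.108)² = 0.105;  (2·δa/a)² = (2×0.0242)² = 0.00235;  (1·δr/r)² = (1×0.0690)² = 0.00476;  (1·δw/w)² = (1×0.0516)² = 0.00266
δQ/Q = √(0.114) = 0.338
Q = 363.9, so δQ = 0.338 × 363.9 = 123.

363.9 ± 123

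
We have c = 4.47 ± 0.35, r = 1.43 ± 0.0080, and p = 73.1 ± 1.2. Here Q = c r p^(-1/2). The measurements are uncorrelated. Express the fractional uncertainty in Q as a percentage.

7.89%

For a monomial Q ∝ c, r, p^(-1/2), fractional errors add in quadrature:
  (1·δc/c)² = (1×0.0783)² = 0.00613;  (1·δr/r)² = (1×0.00559)² = 3.13e-05;  (−½·δp/p)² = (-0.5×0.0164)² = 6.74e-05
δQ/Q = √(0.00623) = 0.0789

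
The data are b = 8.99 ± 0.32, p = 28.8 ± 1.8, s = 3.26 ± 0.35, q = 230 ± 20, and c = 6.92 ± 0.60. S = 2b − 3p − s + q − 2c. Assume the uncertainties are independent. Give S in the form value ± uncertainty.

S is a linear combination, so absolute uncertainties add in quadrature:
  (2·δb)² = 0.410;  (3·δp)² = 29.2;  (δs)² = 0.122;  (δq)² = 400;  (2·δc)² = 1.44
δS = √(431) = 20.8
S = 144.

144 ± 20.8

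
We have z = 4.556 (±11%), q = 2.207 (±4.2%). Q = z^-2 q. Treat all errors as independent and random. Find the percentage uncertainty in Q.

Each factor contributes (exponent × relative error)² to (δQ/Q)²:
  (-2·δz/z)² = (-2×0.110)² = 0.0484;  (1·δq/q)² = (1×0.0420)² = 0.00176
δQ/Q = √(0.0502) = 0.224

22.4%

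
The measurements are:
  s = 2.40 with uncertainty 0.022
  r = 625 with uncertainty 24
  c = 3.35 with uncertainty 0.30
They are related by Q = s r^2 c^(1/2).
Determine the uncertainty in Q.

1.53e+05

Relative error in a monomial: (δQ/Q)² = Σ (nᵢ · δxᵢ/xᵢ)².
  (1·δs/s)² = (1×0.00917)² = 8.4e-05;  (2·δr/r)² = (2×0.0384)² = 0.00590;  (½·δc/c)² = (0.5×0.0896)² = 0.00200
δQ/Q = √(0.00799) = 0.0894
Q = 1.72e+06, so δQ = 0.0894 × 1.72e+06 = 1.53e+05.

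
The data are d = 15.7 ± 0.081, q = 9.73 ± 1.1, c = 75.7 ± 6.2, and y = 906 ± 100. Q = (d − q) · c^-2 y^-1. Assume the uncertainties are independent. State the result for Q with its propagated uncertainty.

Let u = d − q = 5.97. δu = √(δd² + δq²) = √(0.00656 + 1.21) = 1.10, so δu/u = 0.185.
Q is then a monomial in u, c, y:
δQ/Q = √((δu/u)² + (-2·δc/c)² + (-1·δy/y)²) = √(0.0341 + 0.0268 + 0.0122) = 0.270
Q = 1.15e-06, so δQ = 0.270 × 1.15e-06 = 3.11e-07.

(1.15 ± 0.311) × 10^-6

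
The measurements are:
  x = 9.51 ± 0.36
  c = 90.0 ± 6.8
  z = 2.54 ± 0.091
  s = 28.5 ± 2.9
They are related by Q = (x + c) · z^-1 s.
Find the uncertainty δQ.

143

Let u = x + c = 99.5. δu = √(δx² + δc²) = √(0.130 + 46.2) = 6.81, so δu/u = 0.0684.
Q is then a monomial in u, z, s:
δQ/Q = √((δu/u)² + (-1·δz/z)² + (1·δs/s)²) = √(0.00468 + 0.00128 + 0.0104) = 0.128
Q = 1120, so δQ = 0.128 × 1120 = 143.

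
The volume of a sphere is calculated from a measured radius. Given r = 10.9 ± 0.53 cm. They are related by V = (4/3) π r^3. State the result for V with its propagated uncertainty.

V ∝ r^3, so δV/V = |3| · δr/r = 3 × 0.0486 = 0.146.
V = 5420 cm^3, so δV = 0.146 × 5420 = 791 cm^3.

5420 ± 791 cm^3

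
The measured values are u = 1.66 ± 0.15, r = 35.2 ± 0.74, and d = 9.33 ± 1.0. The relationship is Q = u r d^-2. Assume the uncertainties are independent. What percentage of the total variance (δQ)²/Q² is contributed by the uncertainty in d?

(δQ/Q)² = (1·δu/u)² + (1·δr/r)² + (-2·δd/d)²
  u term: (1×0.0904)² = 0.00817
  r term: (1×0.0210)² = 0.000442
  d term: (-2×0.107)² = 0.0460
Total = 0.0546. Share from d = 0.0460/0.0546 = 0.842.

84.2%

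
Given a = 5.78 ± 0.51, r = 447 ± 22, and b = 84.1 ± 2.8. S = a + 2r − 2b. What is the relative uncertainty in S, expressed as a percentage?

Each term contributes (cᵢ δxᵢ)² to (δS)²:
  (δa)² = 0.260;  (2·δr)² = 1940;  (2·δb)² = 31.4
δS = √(1970) = 44.4
S = 732, so δS/S = 44.4/732 = 0.0606.

6.06%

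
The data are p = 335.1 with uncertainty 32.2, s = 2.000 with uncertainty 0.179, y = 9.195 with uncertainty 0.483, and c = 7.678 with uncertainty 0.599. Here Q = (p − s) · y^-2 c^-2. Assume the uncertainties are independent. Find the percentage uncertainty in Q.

Let u = p − s = 333.1. δu = √(δp² + δs²) = √(1040 + 0.0320) = 32.2, so δu/u = 0.0967.
Q is then a monomial in u, y, c:
δQ/Q = √((δu/u)² + (-2·δy/y)² + (-2·δc/c)²) = √(0.00934 + 0.0110 + 0.0243) = 0.211

21.1%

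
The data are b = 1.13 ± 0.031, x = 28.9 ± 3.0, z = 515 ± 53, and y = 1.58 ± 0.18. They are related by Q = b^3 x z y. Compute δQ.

For a monomial Q ∝ b^3, x, z, y, fractional errors add in quadrature:
  (3·δb/b)² = (3×0.0274)² = 0.00677;  (1·δx/x)² = (1×0.104)² = 0.0108;  (1·δz/z)² = (1×0.103)² = 0.0106;  (1·δy/y)² = (1×0.114)² = 0.0130
δQ/Q = √(0.0411) = 0.203
Q = 33900, so δQ = 0.203 × 33900 = 6880.

6880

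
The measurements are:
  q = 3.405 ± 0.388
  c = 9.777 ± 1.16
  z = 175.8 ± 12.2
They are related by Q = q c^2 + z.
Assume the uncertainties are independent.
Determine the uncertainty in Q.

86.5

Let p = q·c^2 = 325.5. δp/p = √((1·δq/q)² + (2·δc/c)²) = √(0.0130 + 0.0563) = 0.263, so δp = 85.7.
Q = p + z: δQ = √(δp² + δz²) = √(7340 + 149) = 86.5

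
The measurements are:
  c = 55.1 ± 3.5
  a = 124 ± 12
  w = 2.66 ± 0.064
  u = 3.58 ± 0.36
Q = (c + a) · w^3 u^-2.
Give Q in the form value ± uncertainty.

Let h = c + a = 179. δh = √(δc² + δa²) = √(12.2 + 144) = 12.5, so δh/h = 0.0698.
Q is then a monomial in h, w, u:
δQ/Q = √((δh/h)² + (3·δw/w)² + (-2·δu/u)²) = √(0.00487 + 0.00521 + 0.0404) = 0.225
Q = 263, so δQ = 0.225 × 263 = 59.1.

263 ± 59.1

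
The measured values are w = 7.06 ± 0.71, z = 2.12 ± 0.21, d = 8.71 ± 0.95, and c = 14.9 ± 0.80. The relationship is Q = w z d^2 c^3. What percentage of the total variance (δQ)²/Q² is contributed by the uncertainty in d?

50.9%

(δQ/Q)² = (1·δw/w)² + (1·δz/z)² + (2·δd/d)² + (3·δc/c)²
  w term: (1×0.101)² = 0.0101
  z term: (1×0.0991)² = 0.00981
  d term: (2×0.109)² = 0.0476
  c term: (3×0.0537)² = 0.0259
Total = 0.0935. Share from d = 0.0476/0.0935 = 0.509.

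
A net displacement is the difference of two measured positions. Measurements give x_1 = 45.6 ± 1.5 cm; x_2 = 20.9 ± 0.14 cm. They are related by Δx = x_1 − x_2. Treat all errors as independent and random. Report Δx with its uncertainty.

Each term contributes (cᵢ δxᵢ)² to (δΔx)²:
  (δx_1)² = 2.25;  (δx_2)² = 0.0196
δΔx = √(2.27) = 1.51 cm
Δx = 24.7 cm.

24.7 ± 1.51 cm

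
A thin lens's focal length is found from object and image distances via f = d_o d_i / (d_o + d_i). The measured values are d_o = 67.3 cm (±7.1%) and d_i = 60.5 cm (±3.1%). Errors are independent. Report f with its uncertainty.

31.9 ± 1.19 cm

∂f/∂d_o = (d_i/(d_o+d_i))² = 0.224;  ∂f/∂d_i = (d_o/(d_o+d_i))² = 0.277
δf = √((∂f/∂d_o · δd_o)² + (∂f/∂d_i · δd_i)²) = √(1.15 + 0.271) = 1.19 cm
f = 31.9 cm.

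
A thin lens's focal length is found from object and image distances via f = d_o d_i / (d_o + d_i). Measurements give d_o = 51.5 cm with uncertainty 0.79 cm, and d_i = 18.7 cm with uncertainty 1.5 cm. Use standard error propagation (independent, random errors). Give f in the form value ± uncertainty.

∂f/∂d_o = (d_i/(d_o+d_i))² = 0.0710;  ∂f/∂d_i = (d_o/(d_o+d_i))² = 0.538
δf = √((∂f/∂d_o · δd_o)² + (∂f/∂d_i · δd_i)²) = √(0.00314 + 0.652) = 0.809 cm
f = 13.7 cm.

13.7 ± 0.809 cm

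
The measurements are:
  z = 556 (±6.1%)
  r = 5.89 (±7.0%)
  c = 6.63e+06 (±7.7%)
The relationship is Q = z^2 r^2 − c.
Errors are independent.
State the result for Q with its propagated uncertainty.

(4.09 ± 2.06) × 10^6

Let p = z^2·r^2 = 1.07e+07. δp/p = √((2·δz/z)² + (2·δr/r)²) = √(0.0149 + 0.0196) = 0.186, so δp = 1.99e+06.
Q = p − c: δQ = √(δp² + δc²) = √(3.97e+12 + 2.61e+11) = 2.06e+06
Q = 4.09e+06.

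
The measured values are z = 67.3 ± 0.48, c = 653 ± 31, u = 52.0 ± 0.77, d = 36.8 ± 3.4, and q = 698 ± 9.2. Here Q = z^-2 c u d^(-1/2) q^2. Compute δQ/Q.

0.0742

Products/powers → add relative errors in quadrature, weighted by exponent:
  (-2·δz/z)² = (-2×0.00713)² = 0.000203;  (1·δc/c)² = (1×0.0475)² = 0.00225;  (1·δu/u)² = (1×0.0148)² = 0.000219;  (−½·δd/d)² = (-0.5×0.0924)² = 0.00213;  (2·δq/q)² = (2×0.0132)² = 0.000695
δQ/Q = √(0.00551) = 0.0742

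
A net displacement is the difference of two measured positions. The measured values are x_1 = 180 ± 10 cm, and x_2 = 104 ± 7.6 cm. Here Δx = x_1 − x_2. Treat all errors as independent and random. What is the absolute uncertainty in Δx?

12.6 cm

Δx is a linear combination, so absolute uncertainties add in quadrature:
  (δx_1)² = 100;  (δx_2)² = 57.8
δΔx = √(158) = 12.6 cm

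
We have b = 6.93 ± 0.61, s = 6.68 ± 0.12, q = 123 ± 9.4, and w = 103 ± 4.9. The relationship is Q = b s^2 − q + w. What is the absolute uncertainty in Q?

31.3

Let p = b·s^2 = 309. δp/p = √((1·δb/b)² + (2·δs/s)²) = √(0.00775 + 0.00129) = 0.0951, so δp = 29.4.
Q = p − q + w: δQ = √(δp² + δq² + δw²) = √(864 + 88.4 + 24.0) = 31.3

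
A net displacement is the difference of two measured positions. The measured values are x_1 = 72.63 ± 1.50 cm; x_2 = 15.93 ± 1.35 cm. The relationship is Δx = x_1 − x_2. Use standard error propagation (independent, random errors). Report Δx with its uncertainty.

Absolute uncertainties add in quadrature for a linear combination:
  (δx_1)² = 2.25;  (δx_2)² = 1.82
δΔx = √(4.07) = 2.02 cm
Δx = 56.70 cm.

56.70 ± 2.02 cm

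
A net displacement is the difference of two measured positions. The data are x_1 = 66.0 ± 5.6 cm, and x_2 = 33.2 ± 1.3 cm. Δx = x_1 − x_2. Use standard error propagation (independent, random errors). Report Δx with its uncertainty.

Absolute uncertainties add in quadrature for a linear combination:
  (δx_1)² = 31.4;  (δx_2)² = 1.69
δΔx = √(33.0) = 5.75 cm
Δx = 32.8 cm.

32.8 ± 5.75 cm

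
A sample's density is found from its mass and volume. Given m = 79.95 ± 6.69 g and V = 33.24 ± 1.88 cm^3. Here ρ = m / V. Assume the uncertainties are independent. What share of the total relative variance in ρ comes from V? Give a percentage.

(δρ/ρ)² = (1·δm/m)² + (-1·δV/V)²
  m term: (1×0.0837)² = 0.00700
  V term: (-1×0.0566)² = 0.00320
Total = 0.0102. Share from V = 0.00320/0.0102 = 0.314.

31.4%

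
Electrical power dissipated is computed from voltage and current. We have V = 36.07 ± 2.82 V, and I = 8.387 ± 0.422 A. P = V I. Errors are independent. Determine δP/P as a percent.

P is a product of powers, so relative uncertainties combine in quadrature:
  (1·δV/V)² = (1×0.0782)² = 0.00611;  (1·δI/I)² = (1×0.0503)² = 0.00253
δP/P = √(0.00864) = 0.0930

9.30%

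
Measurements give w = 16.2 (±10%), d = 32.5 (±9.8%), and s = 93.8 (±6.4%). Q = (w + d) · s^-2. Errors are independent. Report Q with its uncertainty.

Let u = w + d = 48.7. δu = √(δw² + δd²) = √(2.62 + 10.1) = 3.57, so δu/u = 0.0734.
Q is then a monomial in u, s:
δQ/Q = √((δu/u)² + (-2·δs/s)²) = √(0.00538 + 0.0164) = 0.148
Q = 0.00554, so δQ = 0.148 × 0.00554 = 0.000817.

0.00554 ± 0.000817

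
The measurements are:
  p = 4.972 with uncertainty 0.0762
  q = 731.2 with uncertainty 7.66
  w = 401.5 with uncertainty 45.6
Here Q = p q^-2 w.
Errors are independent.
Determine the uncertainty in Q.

0.000435

Relative error in a monomial: (δQ/Q)² = Σ (nᵢ · δxᵢ/xᵢ)².
  (1·δp/p)² = (1×0.0153)² = 0.000235;  (-2·δq/q)² = (-2×0.0105)² = 0.000439;  (1·δw/w)² = (1×0.114)² = 0.0129
δQ/Q = √(0.0136) = 0.117
Q = 0.003734, so δQ = 0.117 × 0.003734 = 0.000435.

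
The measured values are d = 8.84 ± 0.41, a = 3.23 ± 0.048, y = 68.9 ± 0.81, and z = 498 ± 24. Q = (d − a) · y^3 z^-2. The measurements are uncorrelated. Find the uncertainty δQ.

Let u = d − a = 5.61. δu = √(δd² + δa²) = √(0.168 + 0.00230) = 0.413, so δu/u = 0.0736.
Q is then a monomial in u, y, z:
δQ/Q = √((δu/u)² + (3·δy/y)² + (-2·δz/z)²) = √(0.00541 + 0.00124 + 0.00929) = 0.126
Q = 7.40, so δQ = 0.126 × 7.40 = 0.934.

0.934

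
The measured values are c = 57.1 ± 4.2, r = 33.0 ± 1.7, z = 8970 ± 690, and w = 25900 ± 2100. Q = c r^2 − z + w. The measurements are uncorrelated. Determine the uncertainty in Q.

8180

Let p = c·r^2 = 62200. δp/p = √((1·δc/c)² + (2·δr/r)²) = √(0.00541 + 0.0106) = 0.127, so δp = 7870.
Q = p − z + w: δQ = √(δp² + δz² + δw²) = √(6.2e+07 + 4.76e+05 + 4.41e+06) = 8180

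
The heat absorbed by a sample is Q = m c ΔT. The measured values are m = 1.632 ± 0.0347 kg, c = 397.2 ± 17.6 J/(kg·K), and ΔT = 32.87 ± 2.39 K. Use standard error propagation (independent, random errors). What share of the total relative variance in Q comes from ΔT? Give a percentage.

(δQ/Q)² = (1·δm/m)² + (1·δc/c)² + (1·δΔT/ΔT)²
  m term: (1×0.0213)² = 0.000452
  c term: (1×0.0443)² = 0.00196
  ΔT term: (1×0.0727)² = 0.00529
Total = 0.00770. Share from ΔT = 0.00529/0.00770 = 0.686.

68.6%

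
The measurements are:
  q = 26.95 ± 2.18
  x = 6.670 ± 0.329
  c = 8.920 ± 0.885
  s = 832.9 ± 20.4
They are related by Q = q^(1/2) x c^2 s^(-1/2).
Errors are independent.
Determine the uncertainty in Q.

19.9

Since Q is a product/quotient, work with relative uncertainties:
  (½·δq/q)² = (0.5×0.0809)² = 0.00164;  (1·δx/x)² = (1×0.0493)² = 0.00243;  (2·δc/c)² = (2×0.0992)² = 0.0394;  (−½·δs/s)² = (-0.5×0.0245)² = 0.000150
δQ/Q = √(0.0436) = 0.209
Q = 95.46, so δQ = 0.209 × 95.46 = 19.9.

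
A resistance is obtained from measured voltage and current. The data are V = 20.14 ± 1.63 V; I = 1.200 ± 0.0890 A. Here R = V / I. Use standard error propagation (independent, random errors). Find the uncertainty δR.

Products/powers → add relative errors in quadrature, weighted by exponent:
  (1·δV/V)² = (1×0.0809)² = 0.00655;  (-1·δI/I)² = (-1×0.0742)² = 0.00550
δR/R = √(0.0121) = 0.110
R = 16.78 Ω, so δR = 0.110 × 16.78 = 1.84 Ω.

1.84 Ω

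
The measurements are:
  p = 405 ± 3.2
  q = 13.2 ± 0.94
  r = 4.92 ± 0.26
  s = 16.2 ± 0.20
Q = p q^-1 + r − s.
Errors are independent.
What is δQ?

2.22

Let w = p·q^-1 = 30.7. δw/w = √((1·δp/p)² + (-1·δq/q)²) = √(6.24e-05 + 0.00507) = 0.0716, so δw = 2.20.
Q = w + r − s: δQ = √(δw² + δr² + δs²) = √(4.83 + 0.0676 + 0.0400) = 2.22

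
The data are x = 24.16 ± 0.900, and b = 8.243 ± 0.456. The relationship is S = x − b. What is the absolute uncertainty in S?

S is a linear combination, so absolute uncertainties add in quadrature:
  (δx)² = 0.810;  (δb)² = 0.208
δS = √(1.02) = 1.01

1.01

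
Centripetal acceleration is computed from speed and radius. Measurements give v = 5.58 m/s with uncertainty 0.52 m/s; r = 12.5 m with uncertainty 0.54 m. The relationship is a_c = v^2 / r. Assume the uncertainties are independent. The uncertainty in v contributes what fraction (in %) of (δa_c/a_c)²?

(δa_c/a_c)² = (2·δv/v)² + (-1·δr/r)²
  v term: (2×0.0932)² = 0.0347
  r term: (-1×0.0432)² = 0.00187
Total = 0.0366. Share from v = 0.0347/0.0366 = 0.949.

94.9%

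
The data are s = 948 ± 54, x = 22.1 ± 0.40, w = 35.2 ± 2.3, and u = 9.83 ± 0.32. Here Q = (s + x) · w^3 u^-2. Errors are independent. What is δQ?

Let h = s + x = 970. δh = √(δs² + δx²) = √(2920 + 0.160) = 54.0, so δh/h = 0.0557.
Q is then a monomial in h, w, u:
δQ/Q = √((δh/h)² + (3·δw/w)² + (-2·δu/u)²) = √(0.00310 + 0.0384 + 0.00424) = 0.214
Q = 4.38e+05, so δQ = 0.214 × 4.38e+05 = 93700.

93700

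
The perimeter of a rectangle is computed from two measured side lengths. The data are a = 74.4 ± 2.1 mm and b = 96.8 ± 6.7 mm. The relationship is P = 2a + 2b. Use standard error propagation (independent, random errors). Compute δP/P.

0.0410

P is a linear combination, so absolute uncertainties add in quadrature:
  (2·δa)² = 17.6;  (2·δb)² = 180
δP = √(197) = 14.0 mm
P = 342 mm, so δP/P = 14.0/342 = 0.0410.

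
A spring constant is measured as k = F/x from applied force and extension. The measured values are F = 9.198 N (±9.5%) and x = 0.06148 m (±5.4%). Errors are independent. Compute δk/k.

Each factor contributes (exponent × relative error)² to (δk/k)²:
  (1·δF/F)² = (1×0.0950)² = 0.00903;  (-1·δx/x)² = (-1×0.0540)² = 0.00292
δk/k = √(0.0119) = 0.109

0.109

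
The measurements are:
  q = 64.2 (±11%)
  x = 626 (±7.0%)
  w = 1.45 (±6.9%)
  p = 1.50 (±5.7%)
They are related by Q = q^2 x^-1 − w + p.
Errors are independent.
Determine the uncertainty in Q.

Let h = q^2·x^-1 = 6.58. δh/h = √((2·δq/q)² + (-1·δx/x)²) = √(0.0484 + 0.00490) = 0.231, so δh = 1.52.
Q = h − w + p: δQ = √(δh² + δw² + δp²) = √(2.31 + 0.0100 + 0.00731) = 1.53

1.53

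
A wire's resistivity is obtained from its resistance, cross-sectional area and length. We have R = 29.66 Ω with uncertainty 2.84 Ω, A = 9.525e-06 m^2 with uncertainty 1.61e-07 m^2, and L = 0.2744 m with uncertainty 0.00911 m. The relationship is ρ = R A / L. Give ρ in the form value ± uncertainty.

0.001030 ± 0.000106 Ω·m

Relative error in a monomial: (δρ/ρ)² = Σ (nᵢ · δxᵢ/xᵢ)².
  (1·δR/R)² = (1×0.0958)² = 0.00917;  (1·δA/A)² = (1×0.0169)² = 0.000286;  (-1·δL/L)² = (-1×0.0332)² = 0.00110
δρ/ρ = √(0.0106) = 0.103
ρ = 0.001030 Ω·m, so δρ = 0.103 × 0.001030 = 0.000106 Ω·m.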